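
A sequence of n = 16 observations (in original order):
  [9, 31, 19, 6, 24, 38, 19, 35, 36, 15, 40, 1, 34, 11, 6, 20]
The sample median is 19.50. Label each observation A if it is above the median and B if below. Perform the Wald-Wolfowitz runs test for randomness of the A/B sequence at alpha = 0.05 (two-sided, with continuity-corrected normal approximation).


Step 1: Compute median = 19.50; label A = above, B = below.
Labels in order: BABBAABAABABABBA  (n_A = 8, n_B = 8)
Step 2: Count runs R = 12.
Step 3: Under H0 (random ordering), E[R] = 2*n_A*n_B/(n_A+n_B) + 1 = 2*8*8/16 + 1 = 9.0000.
        Var[R] = 2*n_A*n_B*(2*n_A*n_B - n_A - n_B) / ((n_A+n_B)^2 * (n_A+n_B-1)) = 14336/3840 = 3.7333.
        SD[R] = 1.9322.
Step 4: Continuity-corrected z = (R - 0.5 - E[R]) / SD[R] = (12 - 0.5 - 9.0000) / 1.9322 = 1.2939.
Step 5: Two-sided p-value via normal approximation = 2*(1 - Phi(|z|)) = 0.195709.
Step 6: alpha = 0.05. fail to reject H0.

R = 12, z = 1.2939, p = 0.195709, fail to reject H0.


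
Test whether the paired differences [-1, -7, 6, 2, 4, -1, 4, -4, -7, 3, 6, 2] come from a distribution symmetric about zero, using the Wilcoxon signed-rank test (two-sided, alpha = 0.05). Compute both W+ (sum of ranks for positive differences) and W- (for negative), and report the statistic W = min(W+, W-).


Step 1: Drop any zero differences (none here) and take |d_i|.
|d| = [1, 7, 6, 2, 4, 1, 4, 4, 7, 3, 6, 2]
Step 2: Midrank |d_i| (ties get averaged ranks).
ranks: |1|->1.5, |7|->11.5, |6|->9.5, |2|->3.5, |4|->7, |1|->1.5, |4|->7, |4|->7, |7|->11.5, |3|->5, |6|->9.5, |2|->3.5
Step 3: Attach original signs; sum ranks with positive sign and with negative sign.
W+ = 9.5 + 3.5 + 7 + 7 + 5 + 9.5 + 3.5 = 45
W- = 1.5 + 11.5 + 1.5 + 7 + 11.5 = 33
(Check: W+ + W- = 78 should equal n(n+1)/2 = 78.)
Step 4: Test statistic W = min(W+, W-) = 33.
Step 5: Ties in |d|, so use the tie-corrected normal approximation.
        E[W] = n(n+1)/4 = 12*13/4 = 39.
        Tie groups: |d|=1 (t=2), |d|=2 (t=2), |d|=4 (t=3), |d|=6 (t=2), |d|=7 (t=2); sum(t^3 - t) = 48.
        Var[W] = n(n+1)(2n+1)/24 - sum(t^3-t)/48 = 3900/24 - 48/48 = 161.5.
        z = (W - E[W]) / sqrt(Var[W]) = (33 - 39) / 12.7083 = -0.4721.
        Two-sided p = 2*Phi(z) = 0.636831.
Step 6: alpha = 0.05. fail to reject H0.

W+ = 45, W- = 33, W = min = 33, p = 0.636831, fail to reject H0.


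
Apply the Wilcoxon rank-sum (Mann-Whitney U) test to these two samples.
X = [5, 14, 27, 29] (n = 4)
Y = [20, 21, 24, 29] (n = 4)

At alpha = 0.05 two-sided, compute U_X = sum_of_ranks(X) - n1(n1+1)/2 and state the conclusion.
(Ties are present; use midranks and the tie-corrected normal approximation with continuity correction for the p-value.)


Step 1: Combine and sort all 8 observations; assign midranks.
sorted (value, group): (5,X), (14,X), (20,Y), (21,Y), (24,Y), (27,X), (29,X), (29,Y)
ranks: 5->1, 14->2, 20->3, 21->4, 24->5, 27->6, 29->7.5, 29->7.5
Step 2: Rank sum for X: R1 = 1 + 2 + 6 + 7.5 = 16.5.
Step 3: U_X = R1 - n1(n1+1)/2 = 16.5 - 4*5/2 = 16.5 - 10 = 6.5.
       U_Y = n1*n2 - U_X = 16 - 6.5 = 9.5.
Step 4: Ties are present, so use the tie-corrected normal approximation (with continuity correction) for the p-value.
Step 5: p-value = 0.771503; compare to alpha = 0.05. fail to reject H0.

U_X = 6.5, p = 0.771503, fail to reject H0 at alpha = 0.05.


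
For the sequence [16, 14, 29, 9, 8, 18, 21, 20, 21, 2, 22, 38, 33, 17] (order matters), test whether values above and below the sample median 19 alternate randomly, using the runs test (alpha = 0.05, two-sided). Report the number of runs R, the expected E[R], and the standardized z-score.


Step 1: Compute median = 19; label A = above, B = below.
Labels in order: BBABBBAAABAAAB  (n_A = 7, n_B = 7)
Step 2: Count runs R = 7.
Step 3: Under H0 (random ordering), E[R] = 2*n_A*n_B/(n_A+n_B) + 1 = 2*7*7/14 + 1 = 8.0000.
        Var[R] = 2*n_A*n_B*(2*n_A*n_B - n_A - n_B) / ((n_A+n_B)^2 * (n_A+n_B-1)) = 8232/2548 = 3.2308.
        SD[R] = 1.7974.
Step 4: Continuity-corrected z = (R + 0.5 - E[R]) / SD[R] = (7 + 0.5 - 8.0000) / 1.7974 = -0.2782.
Step 5: Two-sided p-value via normal approximation = 2*(1 - Phi(|z|)) = 0.780879.
Step 6: alpha = 0.05. fail to reject H0.

R = 7, z = -0.2782, p = 0.780879, fail to reject H0.


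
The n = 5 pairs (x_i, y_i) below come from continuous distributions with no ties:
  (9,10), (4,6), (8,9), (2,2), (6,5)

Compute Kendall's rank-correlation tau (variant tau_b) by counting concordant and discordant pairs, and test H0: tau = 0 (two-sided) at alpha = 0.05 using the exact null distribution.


Step 1: Enumerate the 10 unordered pairs (i,j) with i<j and classify each by sign(x_j-x_i) * sign(y_j-y_i).
  (1,2):dx=-5,dy=-4->C; (1,3):dx=-1,dy=-1->C; (1,4):dx=-7,dy=-8->C; (1,5):dx=-3,dy=-5->C
  (2,3):dx=+4,dy=+3->C; (2,4):dx=-2,dy=-4->C; (2,5):dx=+2,dy=-1->D; (3,4):dx=-6,dy=-7->C
  (3,5):dx=-2,dy=-4->C; (4,5):dx=+4,dy=+3->C
Step 2: C = 9, D = 1, total pairs = 10.
Step 3: tau = (C - D)/(n(n-1)/2) = (9 - 1)/10 = 0.800000.
Step 4: Exact two-sided p-value (enumerate n! = 120 permutations of y under H0): p = 0.083333.
Step 5: alpha = 0.05. fail to reject H0.

tau_b = 0.8000 (C=9, D=1), p = 0.083333, fail to reject H0.


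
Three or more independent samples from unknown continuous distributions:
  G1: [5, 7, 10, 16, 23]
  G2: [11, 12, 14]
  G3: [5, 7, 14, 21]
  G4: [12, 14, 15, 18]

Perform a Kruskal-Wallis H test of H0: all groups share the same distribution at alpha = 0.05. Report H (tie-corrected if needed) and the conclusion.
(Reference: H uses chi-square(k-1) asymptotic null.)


Step 1: Combine all N = 16 observations and assign midranks.
sorted (value, group, rank): (5,G1,1.5), (5,G3,1.5), (7,G1,3.5), (7,G3,3.5), (10,G1,5), (11,G2,6), (12,G2,7.5), (12,G4,7.5), (14,G2,10), (14,G3,10), (14,G4,10), (15,G4,12), (16,G1,13), (18,G4,14), (21,G3,15), (23,G1,16)
Step 2: Sum ranks within each group.
R_1 = 39 (n_1 = 5)
R_2 = 23.5 (n_2 = 3)
R_3 = 30 (n_3 = 4)
R_4 = 43.5 (n_4 = 4)
Step 3: H = 12/(N(N+1)) * sum(R_i^2/n_i) - 3(N+1)
     = 12/(16*17) * (39^2/5 + 23.5^2/3 + 30^2/4 + 43.5^2/4) - 3*17
     = 0.044118 * 1186.35 - 51
     = 1.338787.
Step 4: Ties present; correction factor C = 1 - 42/(16^3 - 16) = 0.989706. Corrected H = 1.338787 / 0.989706 = 1.352712.
Step 5: Under H0, H ~ chi^2(3); p-value = 0.716656.
Step 6: alpha = 0.05. fail to reject H0.

H = 1.3527, df = 3, p = 0.716656, fail to reject H0.


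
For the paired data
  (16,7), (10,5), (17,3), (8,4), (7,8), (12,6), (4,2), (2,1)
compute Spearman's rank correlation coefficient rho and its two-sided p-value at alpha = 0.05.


Step 1: Rank x and y separately (midranks; no ties here).
rank(x): 16->7, 10->5, 17->8, 8->4, 7->3, 12->6, 4->2, 2->1
rank(y): 7->7, 5->5, 3->3, 4->4, 8->8, 6->6, 2->2, 1->1
Step 2: d_i = R_x(i) - R_y(i); compute d_i^2.
  (7-7)^2=0, (5-5)^2=0, (8-3)^2=25, (4-4)^2=0, (3-8)^2=25, (6-6)^2=0, (2-2)^2=0, (1-1)^2=0
sum(d^2) = 50.
Step 3: rho = 1 - 6*50 / (8*(8^2 - 1)) = 1 - 300/504 = 0.404762.
Step 4: Under H0, t = rho * sqrt((n-2)/(1-rho^2)) = 1.0842 ~ t(6).
Step 5: Two-sided p-value from the t-distribution with 6 df = 0.319889.
Step 6: alpha = 0.05. fail to reject H0.

rho = 0.4048, p = 0.319889, fail to reject H0 at alpha = 0.05.


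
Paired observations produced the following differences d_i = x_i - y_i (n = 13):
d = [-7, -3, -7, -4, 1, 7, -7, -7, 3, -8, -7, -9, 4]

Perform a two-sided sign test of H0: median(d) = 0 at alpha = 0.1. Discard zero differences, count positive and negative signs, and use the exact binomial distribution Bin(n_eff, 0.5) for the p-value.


Step 1: Discard zero differences. Original n = 13; n_eff = number of nonzero differences = 13.
Nonzero differences (with sign): -7, -3, -7, -4, +1, +7, -7, -7, +3, -8, -7, -9, +4
Step 2: Count signs: positive = 4, negative = 9.
Step 3: Under H0: P(positive) = 0.5, so the number of positives S ~ Bin(13, 0.5).
Step 4: Two-sided exact p-value = sum of Bin(13,0.5) probabilities at or below the observed probability = 0.266846.
Step 5: alpha = 0.1. fail to reject H0.

n_eff = 13, pos = 4, neg = 9, p = 0.266846, fail to reject H0.


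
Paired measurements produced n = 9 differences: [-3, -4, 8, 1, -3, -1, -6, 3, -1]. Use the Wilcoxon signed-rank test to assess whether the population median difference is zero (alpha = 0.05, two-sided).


Step 1: Drop any zero differences (none here) and take |d_i|.
|d| = [3, 4, 8, 1, 3, 1, 6, 3, 1]
Step 2: Midrank |d_i| (ties get averaged ranks).
ranks: |3|->5, |4|->7, |8|->9, |1|->2, |3|->5, |1|->2, |6|->8, |3|->5, |1|->2
Step 3: Attach original signs; sum ranks with positive sign and with negative sign.
W+ = 9 + 2 + 5 = 16
W- = 5 + 7 + 5 + 2 + 8 + 2 = 29
(Check: W+ + W- = 45 should equal n(n+1)/2 = 45.)
Step 4: Test statistic W = min(W+, W-) = 16.
Step 5: Ties in |d|, so use the tie-corrected normal approximation.
        E[W] = n(n+1)/4 = 9*10/4 = 22.5.
        Tie groups: |d|=1 (t=3), |d|=3 (t=3); sum(t^3 - t) = 48.
        Var[W] = n(n+1)(2n+1)/24 - sum(t^3-t)/48 = 1710/24 - 48/48 = 70.25.
        z = (W - E[W]) / sqrt(Var[W]) = (16 - 22.5) / 8.3815 = -0.7755.
        Two-sided p = 2*Phi(z) = 0.438035.
Step 6: alpha = 0.05. fail to reject H0.

W+ = 16, W- = 29, W = min = 16, p = 0.438035, fail to reject H0.


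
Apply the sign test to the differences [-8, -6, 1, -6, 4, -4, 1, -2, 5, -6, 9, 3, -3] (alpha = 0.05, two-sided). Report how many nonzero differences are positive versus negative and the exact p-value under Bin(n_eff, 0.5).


Step 1: Discard zero differences. Original n = 13; n_eff = number of nonzero differences = 13.
Nonzero differences (with sign): -8, -6, +1, -6, +4, -4, +1, -2, +5, -6, +9, +3, -3
Step 2: Count signs: positive = 6, negative = 7.
Step 3: Under H0: P(positive) = 0.5, so the number of positives S ~ Bin(13, 0.5).
Step 4: Two-sided exact p-value = sum of Bin(13,0.5) probabilities at or below the observed probability = 1.000000.
Step 5: alpha = 0.05. fail to reject H0.

n_eff = 13, pos = 6, neg = 7, p = 1.000000, fail to reject H0.


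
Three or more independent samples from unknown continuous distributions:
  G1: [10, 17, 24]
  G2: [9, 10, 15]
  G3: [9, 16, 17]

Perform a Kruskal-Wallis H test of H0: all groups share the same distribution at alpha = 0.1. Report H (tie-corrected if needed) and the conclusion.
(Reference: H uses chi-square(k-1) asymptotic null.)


Step 1: Combine all N = 9 observations and assign midranks.
sorted (value, group, rank): (9,G2,1.5), (9,G3,1.5), (10,G1,3.5), (10,G2,3.5), (15,G2,5), (16,G3,6), (17,G1,7.5), (17,G3,7.5), (24,G1,9)
Step 2: Sum ranks within each group.
R_1 = 20 (n_1 = 3)
R_2 = 10 (n_2 = 3)
R_3 = 15 (n_3 = 3)
Step 3: H = 12/(N(N+1)) * sum(R_i^2/n_i) - 3(N+1)
     = 12/(9*10) * (20^2/3 + 10^2/3 + 15^2/3) - 3*10
     = 0.133333 * 241.667 - 30
     = 2.222222.
Step 4: Ties present; correction factor C = 1 - 18/(9^3 - 9) = 0.975000. Corrected H = 2.222222 / 0.975000 = 2.279202.
Step 5: Under H0, H ~ chi^2(2); p-value = 0.319947.
Step 6: alpha = 0.1. fail to reject H0.

H = 2.2792, df = 2, p = 0.319947, fail to reject H0.


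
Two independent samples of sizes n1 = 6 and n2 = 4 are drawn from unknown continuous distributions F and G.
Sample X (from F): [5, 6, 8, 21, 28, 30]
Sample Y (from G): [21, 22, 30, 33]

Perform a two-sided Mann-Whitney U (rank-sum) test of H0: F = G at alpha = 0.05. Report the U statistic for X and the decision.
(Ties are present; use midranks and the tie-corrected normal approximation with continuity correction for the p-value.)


Step 1: Combine and sort all 10 observations; assign midranks.
sorted (value, group): (5,X), (6,X), (8,X), (21,X), (21,Y), (22,Y), (28,X), (30,X), (30,Y), (33,Y)
ranks: 5->1, 6->2, 8->3, 21->4.5, 21->4.5, 22->6, 28->7, 30->8.5, 30->8.5, 33->10
Step 2: Rank sum for X: R1 = 1 + 2 + 3 + 4.5 + 7 + 8.5 = 26.
Step 3: U_X = R1 - n1(n1+1)/2 = 26 - 6*7/2 = 26 - 21 = 5.
       U_Y = n1*n2 - U_X = 24 - 5 = 19.
Step 4: Ties are present, so use the tie-corrected normal approximation (with continuity correction) for the p-value.
Step 5: p-value = 0.163233; compare to alpha = 0.05. fail to reject H0.

U_X = 5, p = 0.163233, fail to reject H0 at alpha = 0.05.


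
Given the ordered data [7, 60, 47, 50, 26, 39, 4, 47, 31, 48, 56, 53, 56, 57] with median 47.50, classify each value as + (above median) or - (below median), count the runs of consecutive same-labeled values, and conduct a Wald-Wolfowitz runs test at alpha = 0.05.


Step 1: Compute median = 47.50; label A = above, B = below.
Labels in order: BABABBBBBAAAAA  (n_A = 7, n_B = 7)
Step 2: Count runs R = 6.
Step 3: Under H0 (random ordering), E[R] = 2*n_A*n_B/(n_A+n_B) + 1 = 2*7*7/14 + 1 = 8.0000.
        Var[R] = 2*n_A*n_B*(2*n_A*n_B - n_A - n_B) / ((n_A+n_B)^2 * (n_A+n_B-1)) = 8232/2548 = 3.2308.
        SD[R] = 1.7974.
Step 4: Continuity-corrected z = (R + 0.5 - E[R]) / SD[R] = (6 + 0.5 - 8.0000) / 1.7974 = -0.8345.
Step 5: Two-sided p-value via normal approximation = 2*(1 - Phi(|z|)) = 0.403986.
Step 6: alpha = 0.05. fail to reject H0.

R = 6, z = -0.8345, p = 0.403986, fail to reject H0.


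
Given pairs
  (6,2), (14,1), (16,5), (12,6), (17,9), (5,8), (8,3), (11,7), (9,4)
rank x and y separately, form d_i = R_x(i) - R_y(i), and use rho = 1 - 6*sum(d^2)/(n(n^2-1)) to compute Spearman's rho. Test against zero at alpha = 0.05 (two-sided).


Step 1: Rank x and y separately (midranks; no ties here).
rank(x): 6->2, 14->7, 16->8, 12->6, 17->9, 5->1, 8->3, 11->5, 9->4
rank(y): 2->2, 1->1, 5->5, 6->6, 9->9, 8->8, 3->3, 7->7, 4->4
Step 2: d_i = R_x(i) - R_y(i); compute d_i^2.
  (2-2)^2=0, (7-1)^2=36, (8-5)^2=9, (6-6)^2=0, (9-9)^2=0, (1-8)^2=49, (3-3)^2=0, (5-7)^2=4, (4-4)^2=0
sum(d^2) = 98.
Step 3: rho = 1 - 6*98 / (9*(9^2 - 1)) = 1 - 588/720 = 0.183333.
Step 4: Under H0, t = rho * sqrt((n-2)/(1-rho^2)) = 0.4934 ~ t(7).
Step 5: Two-sided p-value from the t-distribution with 7 df = 0.636820.
Step 6: alpha = 0.05. fail to reject H0.

rho = 0.1833, p = 0.636820, fail to reject H0 at alpha = 0.05.


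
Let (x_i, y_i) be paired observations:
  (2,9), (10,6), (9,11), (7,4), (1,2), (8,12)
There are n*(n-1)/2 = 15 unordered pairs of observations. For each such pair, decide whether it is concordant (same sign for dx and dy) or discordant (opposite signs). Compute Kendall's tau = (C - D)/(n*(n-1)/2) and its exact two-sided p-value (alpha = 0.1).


Step 1: Enumerate the 15 unordered pairs (i,j) with i<j and classify each by sign(x_j-x_i) * sign(y_j-y_i).
  (1,2):dx=+8,dy=-3->D; (1,3):dx=+7,dy=+2->C; (1,4):dx=+5,dy=-5->D; (1,5):dx=-1,dy=-7->C
  (1,6):dx=+6,dy=+3->C; (2,3):dx=-1,dy=+5->D; (2,4):dx=-3,dy=-2->C; (2,5):dx=-9,dy=-4->C
  (2,6):dx=-2,dy=+6->D; (3,4):dx=-2,dy=-7->C; (3,5):dx=-8,dy=-9->C; (3,6):dx=-1,dy=+1->D
  (4,5):dx=-6,dy=-2->C; (4,6):dx=+1,dy=+8->C; (5,6):dx=+7,dy=+10->C
Step 2: C = 10, D = 5, total pairs = 15.
Step 3: tau = (C - D)/(n(n-1)/2) = (10 - 5)/15 = 0.333333.
Step 4: Exact two-sided p-value (enumerate n! = 720 permutations of y under H0): p = 0.469444.
Step 5: alpha = 0.1. fail to reject H0.

tau_b = 0.3333 (C=10, D=5), p = 0.469444, fail to reject H0.


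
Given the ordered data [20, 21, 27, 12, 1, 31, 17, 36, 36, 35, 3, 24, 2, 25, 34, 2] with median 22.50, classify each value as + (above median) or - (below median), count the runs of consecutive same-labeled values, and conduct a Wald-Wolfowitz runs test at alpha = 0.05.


Step 1: Compute median = 22.50; label A = above, B = below.
Labels in order: BBABBABAAABABAAB  (n_A = 8, n_B = 8)
Step 2: Count runs R = 11.
Step 3: Under H0 (random ordering), E[R] = 2*n_A*n_B/(n_A+n_B) + 1 = 2*8*8/16 + 1 = 9.0000.
        Var[R] = 2*n_A*n_B*(2*n_A*n_B - n_A - n_B) / ((n_A+n_B)^2 * (n_A+n_B-1)) = 14336/3840 = 3.7333.
        SD[R] = 1.9322.
Step 4: Continuity-corrected z = (R - 0.5 - E[R]) / SD[R] = (11 - 0.5 - 9.0000) / 1.9322 = 0.7763.
Step 5: Two-sided p-value via normal approximation = 2*(1 - Phi(|z|)) = 0.437558.
Step 6: alpha = 0.05. fail to reject H0.

R = 11, z = 0.7763, p = 0.437558, fail to reject H0.


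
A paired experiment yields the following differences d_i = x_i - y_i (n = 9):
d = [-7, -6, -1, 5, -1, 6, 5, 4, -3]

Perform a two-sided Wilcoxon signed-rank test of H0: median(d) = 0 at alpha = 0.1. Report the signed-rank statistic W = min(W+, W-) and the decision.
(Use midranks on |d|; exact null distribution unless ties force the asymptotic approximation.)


Step 1: Drop any zero differences (none here) and take |d_i|.
|d| = [7, 6, 1, 5, 1, 6, 5, 4, 3]
Step 2: Midrank |d_i| (ties get averaged ranks).
ranks: |7|->9, |6|->7.5, |1|->1.5, |5|->5.5, |1|->1.5, |6|->7.5, |5|->5.5, |4|->4, |3|->3
Step 3: Attach original signs; sum ranks with positive sign and with negative sign.
W+ = 5.5 + 7.5 + 5.5 + 4 = 22.5
W- = 9 + 7.5 + 1.5 + 1.5 + 3 = 22.5
(Check: W+ + W- = 45 should equal n(n+1)/2 = 45.)
Step 4: Test statistic W = min(W+, W-) = 22.5.
Step 5: Ties in |d|, so use the tie-corrected normal approximation.
        E[W] = n(n+1)/4 = 9*10/4 = 22.5.
        Tie groups: |d|=1 (t=2), |d|=5 (t=2), |d|=6 (t=2); sum(t^3 - t) = 18.
        Var[W] = n(n+1)(2n+1)/24 - sum(t^3-t)/48 = 1710/24 - 18/48 = 70.875.
        z = (W - E[W]) / sqrt(Var[W]) = (22.5 - 22.5) / 8.4187 = 0.0000.
        Two-sided p = 2*Phi(z) = 1.000000.
Step 6: alpha = 0.1. fail to reject H0.

W+ = 22.5, W- = 22.5, W = min = 22.5, p = 1.000000, fail to reject H0.


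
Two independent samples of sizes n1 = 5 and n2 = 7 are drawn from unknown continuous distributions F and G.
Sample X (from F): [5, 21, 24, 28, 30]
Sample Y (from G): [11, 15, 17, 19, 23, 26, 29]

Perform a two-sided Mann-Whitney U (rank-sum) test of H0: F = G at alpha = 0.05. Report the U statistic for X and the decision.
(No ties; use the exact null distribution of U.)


Step 1: Combine and sort all 12 observations; assign midranks.
sorted (value, group): (5,X), (11,Y), (15,Y), (17,Y), (19,Y), (21,X), (23,Y), (24,X), (26,Y), (28,X), (29,Y), (30,X)
ranks: 5->1, 11->2, 15->3, 17->4, 19->5, 21->6, 23->7, 24->8, 26->9, 28->10, 29->11, 30->12
Step 2: Rank sum for X: R1 = 1 + 6 + 8 + 10 + 12 = 37.
Step 3: U_X = R1 - n1(n1+1)/2 = 37 - 5*6/2 = 37 - 15 = 22.
       U_Y = n1*n2 - U_X = 35 - 22 = 13.
Step 4: No ties, so the exact null distribution of U (based on enumerating the C(12,5) = 792 equally likely rank assignments) gives the two-sided p-value.
Step 5: p-value = 0.530303; compare to alpha = 0.05. fail to reject H0.

U_X = 22, p = 0.530303, fail to reject H0 at alpha = 0.05.


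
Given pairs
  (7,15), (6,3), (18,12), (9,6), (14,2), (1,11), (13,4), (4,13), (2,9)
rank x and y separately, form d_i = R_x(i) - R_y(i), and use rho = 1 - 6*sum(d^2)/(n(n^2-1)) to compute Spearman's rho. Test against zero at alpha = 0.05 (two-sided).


Step 1: Rank x and y separately (midranks; no ties here).
rank(x): 7->5, 6->4, 18->9, 9->6, 14->8, 1->1, 13->7, 4->3, 2->2
rank(y): 15->9, 3->2, 12->7, 6->4, 2->1, 11->6, 4->3, 13->8, 9->5
Step 2: d_i = R_x(i) - R_y(i); compute d_i^2.
  (5-9)^2=16, (4-2)^2=4, (9-7)^2=4, (6-4)^2=4, (8-1)^2=49, (1-6)^2=25, (7-3)^2=16, (3-8)^2=25, (2-5)^2=9
sum(d^2) = 152.
Step 3: rho = 1 - 6*152 / (9*(9^2 - 1)) = 1 - 912/720 = -0.266667.
Step 4: Under H0, t = rho * sqrt((n-2)/(1-rho^2)) = -0.7320 ~ t(7).
Step 5: Two-sided p-value from the t-distribution with 7 df = 0.487922.
Step 6: alpha = 0.05. fail to reject H0.

rho = -0.2667, p = 0.487922, fail to reject H0 at alpha = 0.05.


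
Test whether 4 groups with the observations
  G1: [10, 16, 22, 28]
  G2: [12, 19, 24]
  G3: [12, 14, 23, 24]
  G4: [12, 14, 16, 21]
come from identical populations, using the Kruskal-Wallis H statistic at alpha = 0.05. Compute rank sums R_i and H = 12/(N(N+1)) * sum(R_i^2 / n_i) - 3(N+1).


Step 1: Combine all N = 15 observations and assign midranks.
sorted (value, group, rank): (10,G1,1), (12,G2,3), (12,G3,3), (12,G4,3), (14,G3,5.5), (14,G4,5.5), (16,G1,7.5), (16,G4,7.5), (19,G2,9), (21,G4,10), (22,G1,11), (23,G3,12), (24,G2,13.5), (24,G3,13.5), (28,G1,15)
Step 2: Sum ranks within each group.
R_1 = 34.5 (n_1 = 4)
R_2 = 25.5 (n_2 = 3)
R_3 = 34 (n_3 = 4)
R_4 = 26 (n_4 = 4)
Step 3: H = 12/(N(N+1)) * sum(R_i^2/n_i) - 3(N+1)
     = 12/(15*16) * (34.5^2/4 + 25.5^2/3 + 34^2/4 + 26^2/4) - 3*16
     = 0.050000 * 972.312 - 48
     = 0.615625.
Step 4: Ties present; correction factor C = 1 - 42/(15^3 - 15) = 0.987500. Corrected H = 0.615625 / 0.987500 = 0.623418.
Step 5: Under H0, H ~ chi^2(3); p-value = 0.891051.
Step 6: alpha = 0.05. fail to reject H0.

H = 0.6234, df = 3, p = 0.891051, fail to reject H0.


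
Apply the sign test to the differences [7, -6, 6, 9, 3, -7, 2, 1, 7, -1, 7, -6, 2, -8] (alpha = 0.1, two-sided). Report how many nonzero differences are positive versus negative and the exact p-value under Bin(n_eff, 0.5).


Step 1: Discard zero differences. Original n = 14; n_eff = number of nonzero differences = 14.
Nonzero differences (with sign): +7, -6, +6, +9, +3, -7, +2, +1, +7, -1, +7, -6, +2, -8
Step 2: Count signs: positive = 9, negative = 5.
Step 3: Under H0: P(positive) = 0.5, so the number of positives S ~ Bin(14, 0.5).
Step 4: Two-sided exact p-value = sum of Bin(14,0.5) probabilities at or below the observed probability = 0.423950.
Step 5: alpha = 0.1. fail to reject H0.

n_eff = 14, pos = 9, neg = 5, p = 0.423950, fail to reject H0.


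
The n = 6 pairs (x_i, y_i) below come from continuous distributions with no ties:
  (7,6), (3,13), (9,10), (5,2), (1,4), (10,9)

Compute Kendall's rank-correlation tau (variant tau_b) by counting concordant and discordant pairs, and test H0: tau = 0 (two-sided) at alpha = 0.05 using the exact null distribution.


Step 1: Enumerate the 15 unordered pairs (i,j) with i<j and classify each by sign(x_j-x_i) * sign(y_j-y_i).
  (1,2):dx=-4,dy=+7->D; (1,3):dx=+2,dy=+4->C; (1,4):dx=-2,dy=-4->C; (1,5):dx=-6,dy=-2->C
  (1,6):dx=+3,dy=+3->C; (2,3):dx=+6,dy=-3->D; (2,4):dx=+2,dy=-11->D; (2,5):dx=-2,dy=-9->C
  (2,6):dx=+7,dy=-4->D; (3,4):dx=-4,dy=-8->C; (3,5):dx=-8,dy=-6->C; (3,6):dx=+1,dy=-1->D
  (4,5):dx=-4,dy=+2->D; (4,6):dx=+5,dy=+7->C; (5,6):dx=+9,dy=+5->C
Step 2: C = 9, D = 6, total pairs = 15.
Step 3: tau = (C - D)/(n(n-1)/2) = (9 - 6)/15 = 0.200000.
Step 4: Exact two-sided p-value (enumerate n! = 720 permutations of y under H0): p = 0.719444.
Step 5: alpha = 0.05. fail to reject H0.

tau_b = 0.2000 (C=9, D=6), p = 0.719444, fail to reject H0.


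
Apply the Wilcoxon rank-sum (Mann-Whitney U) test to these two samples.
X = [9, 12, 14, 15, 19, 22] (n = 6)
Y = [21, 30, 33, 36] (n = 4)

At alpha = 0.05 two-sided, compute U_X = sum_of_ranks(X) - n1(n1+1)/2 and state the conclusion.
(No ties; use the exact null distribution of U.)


Step 1: Combine and sort all 10 observations; assign midranks.
sorted (value, group): (9,X), (12,X), (14,X), (15,X), (19,X), (21,Y), (22,X), (30,Y), (33,Y), (36,Y)
ranks: 9->1, 12->2, 14->3, 15->4, 19->5, 21->6, 22->7, 30->8, 33->9, 36->10
Step 2: Rank sum for X: R1 = 1 + 2 + 3 + 4 + 5 + 7 = 22.
Step 3: U_X = R1 - n1(n1+1)/2 = 22 - 6*7/2 = 22 - 21 = 1.
       U_Y = n1*n2 - U_X = 24 - 1 = 23.
Step 4: No ties, so the exact null distribution of U (based on enumerating the C(10,6) = 210 equally likely rank assignments) gives the two-sided p-value.
Step 5: p-value = 0.019048; compare to alpha = 0.05. reject H0.

U_X = 1, p = 0.019048, reject H0 at alpha = 0.05.


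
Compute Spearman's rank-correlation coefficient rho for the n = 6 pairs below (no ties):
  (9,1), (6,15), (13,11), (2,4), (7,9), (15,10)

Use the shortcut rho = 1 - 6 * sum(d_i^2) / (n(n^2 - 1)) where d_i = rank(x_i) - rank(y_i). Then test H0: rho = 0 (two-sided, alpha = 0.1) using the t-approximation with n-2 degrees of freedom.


Step 1: Rank x and y separately (midranks; no ties here).
rank(x): 9->4, 6->2, 13->5, 2->1, 7->3, 15->6
rank(y): 1->1, 15->6, 11->5, 4->2, 9->3, 10->4
Step 2: d_i = R_x(i) - R_y(i); compute d_i^2.
  (4-1)^2=9, (2-6)^2=16, (5-5)^2=0, (1-2)^2=1, (3-3)^2=0, (6-4)^2=4
sum(d^2) = 30.
Step 3: rho = 1 - 6*30 / (6*(6^2 - 1)) = 1 - 180/210 = 0.142857.
Step 4: Under H0, t = rho * sqrt((n-2)/(1-rho^2)) = 0.2887 ~ t(4).
Step 5: Two-sided p-value from the t-distribution with 4 df = 0.787172.
Step 6: alpha = 0.1. fail to reject H0.

rho = 0.1429, p = 0.787172, fail to reject H0 at alpha = 0.1.


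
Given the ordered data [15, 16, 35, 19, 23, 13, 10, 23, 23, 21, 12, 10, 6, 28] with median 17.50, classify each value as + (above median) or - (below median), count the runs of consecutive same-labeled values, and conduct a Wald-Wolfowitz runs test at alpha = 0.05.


Step 1: Compute median = 17.50; label A = above, B = below.
Labels in order: BBAAABBAAABBBA  (n_A = 7, n_B = 7)
Step 2: Count runs R = 6.
Step 3: Under H0 (random ordering), E[R] = 2*n_A*n_B/(n_A+n_B) + 1 = 2*7*7/14 + 1 = 8.0000.
        Var[R] = 2*n_A*n_B*(2*n_A*n_B - n_A - n_B) / ((n_A+n_B)^2 * (n_A+n_B-1)) = 8232/2548 = 3.2308.
        SD[R] = 1.7974.
Step 4: Continuity-corrected z = (R + 0.5 - E[R]) / SD[R] = (6 + 0.5 - 8.0000) / 1.7974 = -0.8345.
Step 5: Two-sided p-value via normal approximation = 2*(1 - Phi(|z|)) = 0.403986.
Step 6: alpha = 0.05. fail to reject H0.

R = 6, z = -0.8345, p = 0.403986, fail to reject H0.


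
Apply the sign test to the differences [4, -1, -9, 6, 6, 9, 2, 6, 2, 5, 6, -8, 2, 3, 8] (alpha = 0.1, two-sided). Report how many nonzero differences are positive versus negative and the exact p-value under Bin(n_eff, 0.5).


Step 1: Discard zero differences. Original n = 15; n_eff = number of nonzero differences = 15.
Nonzero differences (with sign): +4, -1, -9, +6, +6, +9, +2, +6, +2, +5, +6, -8, +2, +3, +8
Step 2: Count signs: positive = 12, negative = 3.
Step 3: Under H0: P(positive) = 0.5, so the number of positives S ~ Bin(15, 0.5).
Step 4: Two-sided exact p-value = sum of Bin(15,0.5) probabilities at or below the observed probability = 0.035156.
Step 5: alpha = 0.1. reject H0.

n_eff = 15, pos = 12, neg = 3, p = 0.035156, reject H0.


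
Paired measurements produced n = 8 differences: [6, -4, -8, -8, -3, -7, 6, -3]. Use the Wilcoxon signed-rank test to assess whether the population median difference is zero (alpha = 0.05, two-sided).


Step 1: Drop any zero differences (none here) and take |d_i|.
|d| = [6, 4, 8, 8, 3, 7, 6, 3]
Step 2: Midrank |d_i| (ties get averaged ranks).
ranks: |6|->4.5, |4|->3, |8|->7.5, |8|->7.5, |3|->1.5, |7|->6, |6|->4.5, |3|->1.5
Step 3: Attach original signs; sum ranks with positive sign and with negative sign.
W+ = 4.5 + 4.5 = 9
W- = 3 + 7.5 + 7.5 + 1.5 + 6 + 1.5 = 27
(Check: W+ + W- = 36 should equal n(n+1)/2 = 36.)
Step 4: Test statistic W = min(W+, W-) = 9.
Step 5: Ties in |d|, so use the tie-corrected normal approximation.
        E[W] = n(n+1)/4 = 8*9/4 = 18.
        Tie groups: |d|=3 (t=2), |d|=6 (t=2), |d|=8 (t=2); sum(t^3 - t) = 18.
        Var[W] = n(n+1)(2n+1)/24 - sum(t^3-t)/48 = 1224/24 - 18/48 = 50.625.
        z = (W - E[W]) / sqrt(Var[W]) = (9 - 18) / 7.1151 = -1.2649.
        Two-sided p = 2*Phi(z) = 0.205903.
Step 6: alpha = 0.05. fail to reject H0.

W+ = 9, W- = 27, W = min = 9, p = 0.205903, fail to reject H0.


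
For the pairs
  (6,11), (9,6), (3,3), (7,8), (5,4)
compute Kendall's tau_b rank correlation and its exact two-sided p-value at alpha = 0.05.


Step 1: Enumerate the 10 unordered pairs (i,j) with i<j and classify each by sign(x_j-x_i) * sign(y_j-y_i).
  (1,2):dx=+3,dy=-5->D; (1,3):dx=-3,dy=-8->C; (1,4):dx=+1,dy=-3->D; (1,5):dx=-1,dy=-7->C
  (2,3):dx=-6,dy=-3->C; (2,4):dx=-2,dy=+2->D; (2,5):dx=-4,dy=-2->C; (3,4):dx=+4,dy=+5->C
  (3,5):dx=+2,dy=+1->C; (4,5):dx=-2,dy=-4->C
Step 2: C = 7, D = 3, total pairs = 10.
Step 3: tau = (C - D)/(n(n-1)/2) = (7 - 3)/10 = 0.400000.
Step 4: Exact two-sided p-value (enumerate n! = 120 permutations of y under H0): p = 0.483333.
Step 5: alpha = 0.05. fail to reject H0.

tau_b = 0.4000 (C=7, D=3), p = 0.483333, fail to reject H0.


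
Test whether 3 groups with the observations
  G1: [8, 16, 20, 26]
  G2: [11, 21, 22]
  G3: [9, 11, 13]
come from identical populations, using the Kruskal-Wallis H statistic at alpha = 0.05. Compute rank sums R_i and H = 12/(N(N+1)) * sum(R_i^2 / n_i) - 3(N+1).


Step 1: Combine all N = 10 observations and assign midranks.
sorted (value, group, rank): (8,G1,1), (9,G3,2), (11,G2,3.5), (11,G3,3.5), (13,G3,5), (16,G1,6), (20,G1,7), (21,G2,8), (22,G2,9), (26,G1,10)
Step 2: Sum ranks within each group.
R_1 = 24 (n_1 = 4)
R_2 = 20.5 (n_2 = 3)
R_3 = 10.5 (n_3 = 3)
Step 3: H = 12/(N(N+1)) * sum(R_i^2/n_i) - 3(N+1)
     = 12/(10*11) * (24^2/4 + 20.5^2/3 + 10.5^2/3) - 3*11
     = 0.109091 * 320.833 - 33
     = 2.000000.
Step 4: Ties present; correction factor C = 1 - 6/(10^3 - 10) = 0.993939. Corrected H = 2.000000 / 0.993939 = 2.012195.
Step 5: Under H0, H ~ chi^2(2); p-value = 0.365643.
Step 6: alpha = 0.05. fail to reject H0.

H = 2.0122, df = 2, p = 0.365643, fail to reject H0.


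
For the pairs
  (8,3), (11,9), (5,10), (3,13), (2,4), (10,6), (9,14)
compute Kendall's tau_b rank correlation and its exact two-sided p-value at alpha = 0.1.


Step 1: Enumerate the 21 unordered pairs (i,j) with i<j and classify each by sign(x_j-x_i) * sign(y_j-y_i).
  (1,2):dx=+3,dy=+6->C; (1,3):dx=-3,dy=+7->D; (1,4):dx=-5,dy=+10->D; (1,5):dx=-6,dy=+1->D
  (1,6):dx=+2,dy=+3->C; (1,7):dx=+1,dy=+11->C; (2,3):dx=-6,dy=+1->D; (2,4):dx=-8,dy=+4->D
  (2,5):dx=-9,dy=-5->C; (2,6):dx=-1,dy=-3->C; (2,7):dx=-2,dy=+5->D; (3,4):dx=-2,dy=+3->D
  (3,5):dx=-3,dy=-6->C; (3,6):dx=+5,dy=-4->D; (3,7):dx=+4,dy=+4->C; (4,5):dx=-1,dy=-9->C
  (4,6):dx=+7,dy=-7->D; (4,7):dx=+6,dy=+1->C; (5,6):dx=+8,dy=+2->C; (5,7):dx=+7,dy=+10->C
  (6,7):dx=-1,dy=+8->D
Step 2: C = 11, D = 10, total pairs = 21.
Step 3: tau = (C - D)/(n(n-1)/2) = (11 - 10)/21 = 0.047619.
Step 4: Exact two-sided p-value (enumerate n! = 5040 permutations of y under H0): p = 1.000000.
Step 5: alpha = 0.1. fail to reject H0.

tau_b = 0.0476 (C=11, D=10), p = 1.000000, fail to reject H0.


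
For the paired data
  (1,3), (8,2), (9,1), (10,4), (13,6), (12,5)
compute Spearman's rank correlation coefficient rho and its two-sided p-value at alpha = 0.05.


Step 1: Rank x and y separately (midranks; no ties here).
rank(x): 1->1, 8->2, 9->3, 10->4, 13->6, 12->5
rank(y): 3->3, 2->2, 1->1, 4->4, 6->6, 5->5
Step 2: d_i = R_x(i) - R_y(i); compute d_i^2.
  (1-3)^2=4, (2-2)^2=0, (3-1)^2=4, (4-4)^2=0, (6-6)^2=0, (5-5)^2=0
sum(d^2) = 8.
Step 3: rho = 1 - 6*8 / (6*(6^2 - 1)) = 1 - 48/210 = 0.771429.
Step 4: Under H0, t = rho * sqrt((n-2)/(1-rho^2)) = 2.4247 ~ t(4).
Step 5: Two-sided p-value from the t-distribution with 4 df = 0.072397.
Step 6: alpha = 0.05. fail to reject H0.

rho = 0.7714, p = 0.072397, fail to reject H0 at alpha = 0.05.


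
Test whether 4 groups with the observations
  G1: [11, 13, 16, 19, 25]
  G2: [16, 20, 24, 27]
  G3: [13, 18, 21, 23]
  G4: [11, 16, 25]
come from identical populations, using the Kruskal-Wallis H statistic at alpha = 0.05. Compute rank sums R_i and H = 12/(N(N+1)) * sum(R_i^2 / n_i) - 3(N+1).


Step 1: Combine all N = 16 observations and assign midranks.
sorted (value, group, rank): (11,G1,1.5), (11,G4,1.5), (13,G1,3.5), (13,G3,3.5), (16,G1,6), (16,G2,6), (16,G4,6), (18,G3,8), (19,G1,9), (20,G2,10), (21,G3,11), (23,G3,12), (24,G2,13), (25,G1,14.5), (25,G4,14.5), (27,G2,16)
Step 2: Sum ranks within each group.
R_1 = 34.5 (n_1 = 5)
R_2 = 45 (n_2 = 4)
R_3 = 34.5 (n_3 = 4)
R_4 = 22 (n_4 = 3)
Step 3: H = 12/(N(N+1)) * sum(R_i^2/n_i) - 3(N+1)
     = 12/(16*17) * (34.5^2/5 + 45^2/4 + 34.5^2/4 + 22^2/3) - 3*17
     = 0.044118 * 1203.2 - 51
     = 2.082169.
Step 4: Ties present; correction factor C = 1 - 42/(16^3 - 16) = 0.989706. Corrected H = 2.082169 / 0.989706 = 2.103826.
Step 5: Under H0, H ~ chi^2(3); p-value = 0.551139.
Step 6: alpha = 0.05. fail to reject H0.

H = 2.1038, df = 3, p = 0.551139, fail to reject H0.


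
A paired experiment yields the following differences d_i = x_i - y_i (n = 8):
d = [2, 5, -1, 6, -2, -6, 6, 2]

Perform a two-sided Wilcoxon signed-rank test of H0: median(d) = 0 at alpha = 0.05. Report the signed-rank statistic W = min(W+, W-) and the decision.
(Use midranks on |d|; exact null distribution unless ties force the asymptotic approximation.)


Step 1: Drop any zero differences (none here) and take |d_i|.
|d| = [2, 5, 1, 6, 2, 6, 6, 2]
Step 2: Midrank |d_i| (ties get averaged ranks).
ranks: |2|->3, |5|->5, |1|->1, |6|->7, |2|->3, |6|->7, |6|->7, |2|->3
Step 3: Attach original signs; sum ranks with positive sign and with negative sign.
W+ = 3 + 5 + 7 + 7 + 3 = 25
W- = 1 + 3 + 7 = 11
(Check: W+ + W- = 36 should equal n(n+1)/2 = 36.)
Step 4: Test statistic W = min(W+, W-) = 11.
Step 5: Ties in |d|, so use the tie-corrected normal approximation.
        E[W] = n(n+1)/4 = 8*9/4 = 18.
        Tie groups: |d|=2 (t=3), |d|=6 (t=3); sum(t^3 - t) = 48.
        Var[W] = n(n+1)(2n+1)/24 - sum(t^3-t)/48 = 1224/24 - 48/48 = 50.
        z = (W - E[W]) / sqrt(Var[W]) = (11 - 18) / 7.0711 = -0.9899.
        Two-sided p = 2*Phi(z) = 0.322199.
Step 6: alpha = 0.05. fail to reject H0.

W+ = 25, W- = 11, W = min = 11, p = 0.322199, fail to reject H0.


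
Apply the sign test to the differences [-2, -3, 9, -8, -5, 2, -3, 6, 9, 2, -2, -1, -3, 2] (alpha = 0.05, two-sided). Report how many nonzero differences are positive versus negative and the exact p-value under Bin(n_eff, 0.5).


Step 1: Discard zero differences. Original n = 14; n_eff = number of nonzero differences = 14.
Nonzero differences (with sign): -2, -3, +9, -8, -5, +2, -3, +6, +9, +2, -2, -1, -3, +2
Step 2: Count signs: positive = 6, negative = 8.
Step 3: Under H0: P(positive) = 0.5, so the number of positives S ~ Bin(14, 0.5).
Step 4: Two-sided exact p-value = sum of Bin(14,0.5) probabilities at or below the observed probability = 0.790527.
Step 5: alpha = 0.05. fail to reject H0.

n_eff = 14, pos = 6, neg = 8, p = 0.790527, fail to reject H0.


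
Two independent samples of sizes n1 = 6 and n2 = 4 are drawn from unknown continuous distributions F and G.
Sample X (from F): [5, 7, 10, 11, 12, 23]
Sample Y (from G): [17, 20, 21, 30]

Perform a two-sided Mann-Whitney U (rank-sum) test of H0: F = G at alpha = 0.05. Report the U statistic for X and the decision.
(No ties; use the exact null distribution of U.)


Step 1: Combine and sort all 10 observations; assign midranks.
sorted (value, group): (5,X), (7,X), (10,X), (11,X), (12,X), (17,Y), (20,Y), (21,Y), (23,X), (30,Y)
ranks: 5->1, 7->2, 10->3, 11->4, 12->5, 17->6, 20->7, 21->8, 23->9, 30->10
Step 2: Rank sum for X: R1 = 1 + 2 + 3 + 4 + 5 + 9 = 24.
Step 3: U_X = R1 - n1(n1+1)/2 = 24 - 6*7/2 = 24 - 21 = 3.
       U_Y = n1*n2 - U_X = 24 - 3 = 21.
Step 4: No ties, so the exact null distribution of U (based on enumerating the C(10,6) = 210 equally likely rank assignments) gives the two-sided p-value.
Step 5: p-value = 0.066667; compare to alpha = 0.05. fail to reject H0.

U_X = 3, p = 0.066667, fail to reject H0 at alpha = 0.05.


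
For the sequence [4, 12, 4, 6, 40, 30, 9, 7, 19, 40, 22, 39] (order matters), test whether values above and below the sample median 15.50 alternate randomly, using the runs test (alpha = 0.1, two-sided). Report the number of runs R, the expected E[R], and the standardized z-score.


Step 1: Compute median = 15.50; label A = above, B = below.
Labels in order: BBBBAABBAAAA  (n_A = 6, n_B = 6)
Step 2: Count runs R = 4.
Step 3: Under H0 (random ordering), E[R] = 2*n_A*n_B/(n_A+n_B) + 1 = 2*6*6/12 + 1 = 7.0000.
        Var[R] = 2*n_A*n_B*(2*n_A*n_B - n_A - n_B) / ((n_A+n_B)^2 * (n_A+n_B-1)) = 4320/1584 = 2.7273.
        SD[R] = 1.6514.
Step 4: Continuity-corrected z = (R + 0.5 - E[R]) / SD[R] = (4 + 0.5 - 7.0000) / 1.6514 = -1.5138.
Step 5: Two-sided p-value via normal approximation = 2*(1 - Phi(|z|)) = 0.130070.
Step 6: alpha = 0.1. fail to reject H0.

R = 4, z = -1.5138, p = 0.130070, fail to reject H0.


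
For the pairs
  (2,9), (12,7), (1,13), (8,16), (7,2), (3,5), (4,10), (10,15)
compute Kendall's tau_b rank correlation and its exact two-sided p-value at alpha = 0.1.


Step 1: Enumerate the 28 unordered pairs (i,j) with i<j and classify each by sign(x_j-x_i) * sign(y_j-y_i).
  (1,2):dx=+10,dy=-2->D; (1,3):dx=-1,dy=+4->D; (1,4):dx=+6,dy=+7->C; (1,5):dx=+5,dy=-7->D
  (1,6):dx=+1,dy=-4->D; (1,7):dx=+2,dy=+1->C; (1,8):dx=+8,dy=+6->C; (2,3):dx=-11,dy=+6->D
  (2,4):dx=-4,dy=+9->D; (2,5):dx=-5,dy=-5->C; (2,6):dx=-9,dy=-2->C; (2,7):dx=-8,dy=+3->D
  (2,8):dx=-2,dy=+8->D; (3,4):dx=+7,dy=+3->C; (3,5):dx=+6,dy=-11->D; (3,6):dx=+2,dy=-8->D
  (3,7):dx=+3,dy=-3->D; (3,8):dx=+9,dy=+2->C; (4,5):dx=-1,dy=-14->C; (4,6):dx=-5,dy=-11->C
  (4,7):dx=-4,dy=-6->C; (4,8):dx=+2,dy=-1->D; (5,6):dx=-4,dy=+3->D; (5,7):dx=-3,dy=+8->D
  (5,8):dx=+3,dy=+13->C; (6,7):dx=+1,dy=+5->C; (6,8):dx=+7,dy=+10->C; (7,8):dx=+6,dy=+5->C
Step 2: C = 14, D = 14, total pairs = 28.
Step 3: tau = (C - D)/(n(n-1)/2) = (14 - 14)/28 = 0.000000.
Step 4: Exact two-sided p-value (enumerate n! = 40320 permutations of y under H0): p = 1.000000.
Step 5: alpha = 0.1. fail to reject H0.

tau_b = 0.0000 (C=14, D=14), p = 1.000000, fail to reject H0.


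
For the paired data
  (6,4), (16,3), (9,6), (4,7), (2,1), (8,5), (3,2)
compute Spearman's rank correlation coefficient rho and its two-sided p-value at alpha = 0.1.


Step 1: Rank x and y separately (midranks; no ties here).
rank(x): 6->4, 16->7, 9->6, 4->3, 2->1, 8->5, 3->2
rank(y): 4->4, 3->3, 6->6, 7->7, 1->1, 5->5, 2->2
Step 2: d_i = R_x(i) - R_y(i); compute d_i^2.
  (4-4)^2=0, (7-3)^2=16, (6-6)^2=0, (3-7)^2=16, (1-1)^2=0, (5-5)^2=0, (2-2)^2=0
sum(d^2) = 32.
Step 3: rho = 1 - 6*32 / (7*(7^2 - 1)) = 1 - 192/336 = 0.428571.
Step 4: Under H0, t = rho * sqrt((n-2)/(1-rho^2)) = 1.0607 ~ t(5).
Step 5: Two-sided p-value from the t-distribution with 5 df = 0.337368.
Step 6: alpha = 0.1. fail to reject H0.

rho = 0.4286, p = 0.337368, fail to reject H0 at alpha = 0.1.


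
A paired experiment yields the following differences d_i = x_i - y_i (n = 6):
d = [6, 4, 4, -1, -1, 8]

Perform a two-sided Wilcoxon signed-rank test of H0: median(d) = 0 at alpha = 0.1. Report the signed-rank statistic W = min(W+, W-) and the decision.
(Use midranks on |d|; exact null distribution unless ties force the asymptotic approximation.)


Step 1: Drop any zero differences (none here) and take |d_i|.
|d| = [6, 4, 4, 1, 1, 8]
Step 2: Midrank |d_i| (ties get averaged ranks).
ranks: |6|->5, |4|->3.5, |4|->3.5, |1|->1.5, |1|->1.5, |8|->6
Step 3: Attach original signs; sum ranks with positive sign and with negative sign.
W+ = 5 + 3.5 + 3.5 + 6 = 18
W- = 1.5 + 1.5 = 3
(Check: W+ + W- = 21 should equal n(n+1)/2 = 21.)
Step 4: Test statistic W = min(W+, W-) = 3.
Step 5: Ties in |d|, so use the tie-corrected normal approximation.
        E[W] = n(n+1)/4 = 6*7/4 = 10.5.
        Tie groups: |d|=1 (t=2), |d|=4 (t=2); sum(t^3 - t) = 12.
        Var[W] = n(n+1)(2n+1)/24 - sum(t^3-t)/48 = 546/24 - 12/48 = 22.5.
        z = (W - E[W]) / sqrt(Var[W]) = (3 - 10.5) / 4.7434 = -1.5811.
        Two-sided p = 2*Phi(z) = 0.113846.
Step 6: alpha = 0.1. fail to reject H0.

W+ = 18, W- = 3, W = min = 3, p = 0.113846, fail to reject H0.


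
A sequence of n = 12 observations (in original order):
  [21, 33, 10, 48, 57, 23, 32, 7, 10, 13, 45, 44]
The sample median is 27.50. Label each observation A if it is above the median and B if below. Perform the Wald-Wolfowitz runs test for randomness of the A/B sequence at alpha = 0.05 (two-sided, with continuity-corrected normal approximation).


Step 1: Compute median = 27.50; label A = above, B = below.
Labels in order: BABAABABBBAA  (n_A = 6, n_B = 6)
Step 2: Count runs R = 8.
Step 3: Under H0 (random ordering), E[R] = 2*n_A*n_B/(n_A+n_B) + 1 = 2*6*6/12 + 1 = 7.0000.
        Var[R] = 2*n_A*n_B*(2*n_A*n_B - n_A - n_B) / ((n_A+n_B)^2 * (n_A+n_B-1)) = 4320/1584 = 2.7273.
        SD[R] = 1.6514.
Step 4: Continuity-corrected z = (R - 0.5 - E[R]) / SD[R] = (8 - 0.5 - 7.0000) / 1.6514 = 0.3028.
Step 5: Two-sided p-value via normal approximation = 2*(1 - Phi(|z|)) = 0.762069.
Step 6: alpha = 0.05. fail to reject H0.

R = 8, z = 0.3028, p = 0.762069, fail to reject H0.


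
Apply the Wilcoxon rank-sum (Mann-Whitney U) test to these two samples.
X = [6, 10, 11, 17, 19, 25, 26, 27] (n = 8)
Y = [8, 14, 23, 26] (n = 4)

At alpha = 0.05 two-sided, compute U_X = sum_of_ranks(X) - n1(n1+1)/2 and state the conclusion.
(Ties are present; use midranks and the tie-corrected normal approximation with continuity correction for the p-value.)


Step 1: Combine and sort all 12 observations; assign midranks.
sorted (value, group): (6,X), (8,Y), (10,X), (11,X), (14,Y), (17,X), (19,X), (23,Y), (25,X), (26,X), (26,Y), (27,X)
ranks: 6->1, 8->2, 10->3, 11->4, 14->5, 17->6, 19->7, 23->8, 25->9, 26->10.5, 26->10.5, 27->12
Step 2: Rank sum for X: R1 = 1 + 3 + 4 + 6 + 7 + 9 + 10.5 + 12 = 52.5.
Step 3: U_X = R1 - n1(n1+1)/2 = 52.5 - 8*9/2 = 52.5 - 36 = 16.5.
       U_Y = n1*n2 - U_X = 32 - 16.5 = 15.5.
Step 4: Ties are present, so use the tie-corrected normal approximation (with continuity correction) for the p-value.
Step 5: p-value = 1.000000; compare to alpha = 0.05. fail to reject H0.

U_X = 16.5, p = 1.000000, fail to reject H0 at alpha = 0.05.
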